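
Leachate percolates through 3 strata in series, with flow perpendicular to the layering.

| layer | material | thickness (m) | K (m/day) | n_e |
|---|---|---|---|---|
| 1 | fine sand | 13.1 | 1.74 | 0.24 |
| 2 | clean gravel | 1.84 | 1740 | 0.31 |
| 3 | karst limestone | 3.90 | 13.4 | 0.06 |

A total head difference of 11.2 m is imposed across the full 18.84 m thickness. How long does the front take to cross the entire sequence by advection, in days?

With flow normal to the layers, continuity requires the same specific discharge q through every layer.
Σ(b_i/K_i) = 13.1/1.74 + 1.84/1740 + 3.90/13.4 = 7.821 d.
q = Δh / Σ(b_i/K_i) = 11.2 / 7.821 = 1.432 m/day.
In each layer the seepage velocity is v_i = q/n_i, so the layer transit time is t_i = b_i·n_i / q:
  layer 1 (fine sand): t_1 = 13.1 × 0.24 / 1.432 = 2.195 d
  layer 2 (clean gravel): t_2 = 1.84 × 0.31 / 1.432 = 0.3983 d
  layer 3 (karst limestone): t_3 = 3.90 × 0.06 / 1.432 = 0.1634 d
Total t = Σ t_i = 2.757 days.

2.76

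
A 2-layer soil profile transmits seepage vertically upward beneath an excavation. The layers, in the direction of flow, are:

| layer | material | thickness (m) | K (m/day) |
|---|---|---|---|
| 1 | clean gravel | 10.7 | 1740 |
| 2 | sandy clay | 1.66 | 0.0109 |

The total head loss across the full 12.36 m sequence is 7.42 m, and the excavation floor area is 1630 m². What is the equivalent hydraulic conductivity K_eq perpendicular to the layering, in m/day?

0.0812

Flow is perpendicular to layering, so the layers act in series and the equivalent K is the thickness-weighted harmonic mean.
Total thickness L = 10.7 + 1.66 = 12.36 m.
Σ(b_i/K_i) = 10.7/1740 + 1.66/0.0109 = 152.3 d.
K_eq = L / Σ(b_i/K_i) = 12.36 / 152.3 = 0.08116 m/day.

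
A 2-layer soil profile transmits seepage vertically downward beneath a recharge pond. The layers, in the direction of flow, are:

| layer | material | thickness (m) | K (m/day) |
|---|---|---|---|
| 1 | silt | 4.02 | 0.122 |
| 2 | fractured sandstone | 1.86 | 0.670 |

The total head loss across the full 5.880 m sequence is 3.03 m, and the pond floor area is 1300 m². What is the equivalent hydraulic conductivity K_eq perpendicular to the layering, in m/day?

Flow is perpendicular to layering, so the layers act in series and the equivalent K is the thickness-weighted harmonic mean.
Total thickness L = 4.02 + 1.86 = 5.880 m.
Σ(b_i/K_i) = 4.02/0.122 + 1.86/0.670 = 35.73 d.
K_eq = L / Σ(b_i/K_i) = 5.880 / 35.73 = 0.1646 m/day.

0.165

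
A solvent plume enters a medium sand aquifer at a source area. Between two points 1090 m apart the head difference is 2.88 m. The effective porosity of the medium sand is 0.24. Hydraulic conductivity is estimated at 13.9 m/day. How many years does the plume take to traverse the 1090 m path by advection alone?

Hydraulic gradient i = Δh / L = 2.88 / 1090 = 0.002642.
Darcy flux q = K · i = 13.90 × 0.002642 = 0.03673 m/day.
Seepage velocity v = q / n_e = 0.03673 / 0.24 = 0.1530 m/day.
Travel time t = L / v = 1090 / 0.1530 = 7123 days = 19.50 years.

19.5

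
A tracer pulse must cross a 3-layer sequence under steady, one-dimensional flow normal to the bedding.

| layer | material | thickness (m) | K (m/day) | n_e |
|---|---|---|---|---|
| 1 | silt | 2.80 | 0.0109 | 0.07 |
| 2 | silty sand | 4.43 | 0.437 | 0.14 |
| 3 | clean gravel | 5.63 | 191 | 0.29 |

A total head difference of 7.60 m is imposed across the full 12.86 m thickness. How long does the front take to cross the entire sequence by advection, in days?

With flow normal to the layers, continuity requires the same specific discharge q through every layer.
Σ(b_i/K_i) = 2.80/0.0109 + 4.43/0.437 + 5.63/191 = 267.0 d.
q = Δh / Σ(b_i/K_i) = 7.60 / 267.0 = 0.02846 m/day.
In each layer the seepage velocity is v_i = q/n_i, so the layer transit time is t_i = b_i·n_i / q:
  layer 1 (silt): t_1 = 2.80 × 0.07 / 0.02846 = 6.887 d
  layer 2 (silty sand): t_2 = 4.43 × 0.14 / 0.02846 = 21.79 d
  layer 3 (clean gravel): t_3 = 5.63 × 0.29 / 0.02846 = 57.37 d
Total t = Σ t_i = 86.05 days.

86.0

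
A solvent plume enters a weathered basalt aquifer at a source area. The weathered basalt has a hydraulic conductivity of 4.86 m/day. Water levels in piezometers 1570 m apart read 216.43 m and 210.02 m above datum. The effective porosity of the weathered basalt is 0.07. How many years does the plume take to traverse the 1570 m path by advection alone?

15.2

Hydraulic gradient i = (216.43 − 210.02) / 1570 = 6.41 / 1570 = 0.004083.
Darcy flux q = K · i = 4.860 × 0.004083 = 0.01984 m/day.
Seepage velocity v = q / n_e = 0.01984 / 0.07 = 0.2835 m/day.
Travel time t = L / v = 1570 / 0.2835 = 5539 days = 15.16 years.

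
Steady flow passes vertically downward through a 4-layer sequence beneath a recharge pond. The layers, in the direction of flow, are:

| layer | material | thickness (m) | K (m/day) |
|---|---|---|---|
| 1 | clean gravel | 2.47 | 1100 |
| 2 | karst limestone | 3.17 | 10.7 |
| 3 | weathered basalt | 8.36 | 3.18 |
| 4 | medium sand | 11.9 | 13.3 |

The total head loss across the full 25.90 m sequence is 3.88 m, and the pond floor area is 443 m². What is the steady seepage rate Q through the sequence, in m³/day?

450

Flow is perpendicular to layering, so the layers act in series and the equivalent K is the thickness-weighted harmonic mean.
Total thickness L = 2.47 + 3.17 + 8.36 + 11.9 = 25.90 m.
Σ(b_i/K_i) = 2.47/1100 + 3.17/10.7 + 8.36/3.18 + 11.9/13.3 = 3.822 d.
K_eq = L / Σ(b_i/K_i) = 25.90 / 3.822 = 6.776 m/day.
Q = K_eq · A · (Δh/L) = 6.776 × 443 × (3.88/25.90) = 449.7 m³/day.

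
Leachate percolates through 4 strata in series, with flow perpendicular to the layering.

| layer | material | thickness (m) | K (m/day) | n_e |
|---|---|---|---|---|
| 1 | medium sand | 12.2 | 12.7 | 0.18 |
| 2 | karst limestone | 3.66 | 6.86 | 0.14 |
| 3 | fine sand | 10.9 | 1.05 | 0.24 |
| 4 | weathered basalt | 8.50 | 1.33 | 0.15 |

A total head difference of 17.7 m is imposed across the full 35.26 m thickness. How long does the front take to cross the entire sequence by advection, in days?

With flow normal to the layers, continuity requires the same specific discharge q through every layer.
Σ(b_i/K_i) = 12.2/12.7 + 3.66/6.86 + 10.9/1.05 + 8.50/1.33 = 18.27 d.
q = Δh / Σ(b_i/K_i) = 17.7 / 18.27 = 0.9690 m/day.
In each layer the seepage velocity is v_i = q/n_i, so the layer transit time is t_i = b_i·n_i / q:
  layer 1 (medium sand): t_1 = 12.2 × 0.18 / 0.9690 = 2.266 d
  layer 2 (karst limestone): t_2 = 3.66 × 0.14 / 0.9690 = 0.5288 d
  layer 3 (fine sand): t_3 = 10.9 × 0.24 / 0.9690 = 2.700 d
  layer 4 (weathered basalt): t_4 = 8.50 × 0.15 / 0.9690 = 1.316 d
Total t = Σ t_i = 6.810 days.

6.81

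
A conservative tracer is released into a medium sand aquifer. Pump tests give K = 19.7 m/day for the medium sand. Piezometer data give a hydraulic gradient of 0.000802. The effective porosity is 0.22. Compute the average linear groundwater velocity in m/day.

Hydraulic gradient i = 0.000802.
Darcy flux q = K · i = 19.70 × 0.0008020 = 0.01580 m/day.
Seepage velocity v = q / n_e = 0.01580 / 0.22 = 0.07182 m/day.

0.0718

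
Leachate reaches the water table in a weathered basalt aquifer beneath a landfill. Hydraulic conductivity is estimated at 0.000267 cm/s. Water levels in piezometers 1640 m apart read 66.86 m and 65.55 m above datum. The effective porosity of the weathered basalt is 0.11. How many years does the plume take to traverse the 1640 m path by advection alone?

Convert K: 0.000267 cm/s × 864 = 0.2307 m/day.
Hydraulic gradient i = (66.86 − 65.55) / 1640 = 1.31 / 1640 = 0.0007988.
Darcy flux q = K · i = 0.2307 × 0.0007988 = 0.0001843 m/day.
Seepage velocity v = q / n_e = 0.0001843 / 0.11 = 0.001675 m/day.
Travel time t = L / v = 1640 / 0.001675 = 9.790e+05 days = 2680 years.

2680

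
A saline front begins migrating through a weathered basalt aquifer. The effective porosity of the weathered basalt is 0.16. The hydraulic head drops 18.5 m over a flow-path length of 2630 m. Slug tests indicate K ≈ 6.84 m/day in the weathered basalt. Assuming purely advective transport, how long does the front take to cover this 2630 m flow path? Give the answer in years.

Hydraulic gradient i = Δh / L = 18.5 / 2630 = 0.007034.
Darcy flux q = K · i = 6.840 × 0.007034 = 0.04811 m/day.
Seepage velocity v = q / n_e = 0.04811 / 0.16 = 0.3007 m/day.
Travel time t = L / v = 2630 / 0.3007 = 8746 days = 23.94 years.

23.9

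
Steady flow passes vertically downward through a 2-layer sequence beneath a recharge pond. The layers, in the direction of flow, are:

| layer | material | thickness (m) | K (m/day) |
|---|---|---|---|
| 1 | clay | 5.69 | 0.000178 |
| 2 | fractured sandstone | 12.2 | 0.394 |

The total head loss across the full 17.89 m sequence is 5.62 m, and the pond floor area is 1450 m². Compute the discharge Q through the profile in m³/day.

Flow is perpendicular to layering, so the layers act in series and the equivalent K is the thickness-weighted harmonic mean.
Total thickness L = 5.69 + 12.2 = 17.89 m.
Σ(b_i/K_i) = 5.69/0.000178 + 12.2/0.394 = 31997 d.
K_eq = L / Σ(b_i/K_i) = 17.89 / 31997 = 0.0005591 m/day.
Q = K_eq · A · (Δh/L) = 0.0005591 × 1450 × (5.62/17.89) = 0.2547 m³/day.

0.255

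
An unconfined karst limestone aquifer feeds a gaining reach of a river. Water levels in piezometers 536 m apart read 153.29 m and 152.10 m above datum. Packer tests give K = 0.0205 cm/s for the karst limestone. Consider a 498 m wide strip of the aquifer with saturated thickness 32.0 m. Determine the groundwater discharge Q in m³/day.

Convert K: 0.0205 cm/s × 864 = 17.71 m/day.
Cross-sectional area A = 498 × 32.0 = 15936 m².
Hydraulic gradient i = (153.29 − 152.10) / 536 = 1.19 / 536 = 0.002220.
Darcy's law: Q = K · A · i = 17.71 × 15936 × 0.002220 = 626.7 m³/day.

627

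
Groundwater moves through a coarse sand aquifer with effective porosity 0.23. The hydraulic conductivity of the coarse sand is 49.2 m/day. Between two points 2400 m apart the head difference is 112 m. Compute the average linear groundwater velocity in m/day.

9.98

Hydraulic gradient i = Δh / L = 112 / 2400 = 0.04667.
Darcy flux q = K · i = 49.20 × 0.04667 = 2.296 m/day.
Seepage velocity v = q / n_e = 2.296 / 0.23 = 9.983 m/day.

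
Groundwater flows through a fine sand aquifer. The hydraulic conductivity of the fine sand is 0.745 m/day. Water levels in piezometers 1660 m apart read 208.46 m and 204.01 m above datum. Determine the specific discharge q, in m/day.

Hydraulic gradient i = (208.46 − 204.01) / 1660 = 4.45 / 1660 = 0.002681.
Specific discharge q = K · i = 0.7450 × 0.002681 = 0.001997 m/day.

0.00200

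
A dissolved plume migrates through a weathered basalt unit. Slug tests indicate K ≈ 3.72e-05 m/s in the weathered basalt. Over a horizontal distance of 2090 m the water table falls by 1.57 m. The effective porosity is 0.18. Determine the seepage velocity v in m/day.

Convert K: 3.72e-05 m/s × 86400 = 3.214 m/day.
Hydraulic gradient i = Δh / L = 1.57 / 2090 = 0.0007512.
Darcy flux q = K · i = 3.214 × 0.0007512 = 0.002414 m/day.
Seepage velocity v = q / n_e = 0.002414 / 0.18 = 0.01341 m/day.

0.0134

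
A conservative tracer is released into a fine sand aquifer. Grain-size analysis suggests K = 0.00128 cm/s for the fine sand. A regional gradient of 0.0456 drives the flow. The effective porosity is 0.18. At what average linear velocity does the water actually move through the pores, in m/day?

Convert K: 0.00128 cm/s × 864 = 1.106 m/day.
Hydraulic gradient i = 0.0456.
Darcy flux q = K · i = 1.106 × 0.04560 = 0.05043 m/day.
Seepage velocity v = q / n_e = 0.05043 / 0.18 = 0.2802 m/day.

0.280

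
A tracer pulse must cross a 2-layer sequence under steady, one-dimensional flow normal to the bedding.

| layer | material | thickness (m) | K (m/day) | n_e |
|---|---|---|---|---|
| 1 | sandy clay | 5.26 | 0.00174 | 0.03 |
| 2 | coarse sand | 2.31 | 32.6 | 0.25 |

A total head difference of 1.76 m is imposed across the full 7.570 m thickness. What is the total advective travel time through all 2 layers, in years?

3.46

With flow normal to the layers, continuity requires the same specific discharge q through every layer.
Σ(b_i/K_i) = 5.26/0.00174 + 2.31/32.6 = 3023 d.
q = Δh / Σ(b_i/K_i) = 1.76 / 3023 = 0.0005822 m/day.
In each layer the seepage velocity is v_i = q/n_i, so the layer transit time is t_i = b_i·n_i / q:
  layer 1 (sandy clay): t_1 = 5.26 × 0.03 / 0.0005822 = 271.0 d
  layer 2 (coarse sand): t_2 = 2.31 × 0.25 / 0.0005822 = 991.9 d
Total t = Σ t_i = 1263 days = 3.458 years.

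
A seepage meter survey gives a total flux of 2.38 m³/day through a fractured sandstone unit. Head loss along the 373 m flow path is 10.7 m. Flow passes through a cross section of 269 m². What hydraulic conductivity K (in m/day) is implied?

Hydraulic gradient i = Δh / L = 10.7 / 373 = 0.02869.
From Q = K·A·i, K = Q / (A·i) = 2.38 / (269.0 × 0.02869) = 0.3084 m/day.

0.308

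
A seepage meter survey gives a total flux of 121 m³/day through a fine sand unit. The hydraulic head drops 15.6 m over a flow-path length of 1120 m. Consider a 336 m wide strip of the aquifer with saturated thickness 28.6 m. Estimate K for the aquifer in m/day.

0.904

Cross-sectional area A = 336 × 28.6 = 9610 m².
Hydraulic gradient i = Δh / L = 15.6 / 1120 = 0.01393.
From Q = K·A·i, K = Q / (A·i) = 121 / (9610 × 0.01393) = 0.9040 m/day.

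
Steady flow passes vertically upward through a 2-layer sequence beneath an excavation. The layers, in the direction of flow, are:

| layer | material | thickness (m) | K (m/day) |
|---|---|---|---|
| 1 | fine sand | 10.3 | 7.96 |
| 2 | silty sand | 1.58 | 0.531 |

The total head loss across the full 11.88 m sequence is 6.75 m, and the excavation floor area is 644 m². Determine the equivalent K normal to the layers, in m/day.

2.78

Flow is perpendicular to layering, so the layers act in series and the equivalent K is the thickness-weighted harmonic mean.
Total thickness L = 10.3 + 1.58 = 11.88 m.
Σ(b_i/K_i) = 10.3/7.96 + 1.58/0.531 = 4.269 d.
K_eq = L / Σ(b_i/K_i) = 11.88 / 4.269 = 2.783 m/day.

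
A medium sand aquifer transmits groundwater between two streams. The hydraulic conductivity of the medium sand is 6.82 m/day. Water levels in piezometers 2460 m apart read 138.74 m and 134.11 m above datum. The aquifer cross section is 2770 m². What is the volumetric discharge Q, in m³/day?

Hydraulic gradient i = (138.74 − 134.11) / 2460 = 4.63 / 2460 = 0.001882.
Darcy's law: Q = K · A · i = 6.820 × 2770 × 0.001882 = 35.56 m³/day.

35.6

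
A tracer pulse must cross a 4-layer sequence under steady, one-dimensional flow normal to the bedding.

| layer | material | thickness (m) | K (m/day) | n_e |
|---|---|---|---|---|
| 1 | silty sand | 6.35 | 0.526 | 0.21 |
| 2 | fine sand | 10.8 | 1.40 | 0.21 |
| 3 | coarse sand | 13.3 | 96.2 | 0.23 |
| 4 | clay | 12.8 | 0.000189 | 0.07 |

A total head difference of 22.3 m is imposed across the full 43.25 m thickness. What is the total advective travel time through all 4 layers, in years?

With flow normal to the layers, continuity requires the same specific discharge q through every layer.
Σ(b_i/K_i) = 6.35/0.526 + 10.8/1.40 + 13.3/96.2 + 12.8/0.000189 = 67745 d.
q = Δh / Σ(b_i/K_i) = 22.3 / 67745 = 0.0003292 m/day.
In each layer the seepage velocity is v_i = q/n_i, so the layer transit time is t_i = b_i·n_i / q:
  layer 1 (silty sand): t_1 = 6.35 × 0.21 / 0.0003292 = 4051 d
  layer 2 (fine sand): t_2 = 10.8 × 0.21 / 0.0003292 = 6890 d
  layer 3 (coarse sand): t_3 = 13.3 × 0.23 / 0.0003292 = 9293 d
  layer 4 (clay): t_4 = 12.8 × 0.07 / 0.0003292 = 2722 d
Total t = Σ t_i = 22956 days = 62.85 years.

62.8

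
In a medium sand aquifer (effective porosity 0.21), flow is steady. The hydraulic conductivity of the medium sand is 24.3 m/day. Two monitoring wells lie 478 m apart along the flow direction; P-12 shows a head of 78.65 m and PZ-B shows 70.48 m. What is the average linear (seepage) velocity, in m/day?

1.98

Hydraulic gradient i = (78.65 − 70.48) / 478 = 8.17 / 478 = 0.01709.
Darcy flux q = K · i = 24.30 × 0.01709 = 0.4153 m/day.
Seepage velocity v = q / n_e = 0.4153 / 0.21 = 1.978 m/day.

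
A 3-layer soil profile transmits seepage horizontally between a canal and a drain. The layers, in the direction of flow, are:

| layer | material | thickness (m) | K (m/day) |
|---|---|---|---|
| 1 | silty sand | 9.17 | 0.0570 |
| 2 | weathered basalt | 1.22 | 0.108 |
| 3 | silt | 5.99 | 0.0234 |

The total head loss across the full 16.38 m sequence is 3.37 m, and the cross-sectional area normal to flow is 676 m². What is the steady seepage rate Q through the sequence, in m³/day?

5.32

Flow is perpendicular to layering, so the layers act in series and the equivalent K is the thickness-weighted harmonic mean.
Total thickness L = 9.17 + 1.22 + 5.99 = 16.38 m.
Σ(b_i/K_i) = 9.17/0.0570 + 1.22/0.108 + 5.99/0.0234 = 428.2 d.
K_eq = L / Σ(b_i/K_i) = 16.38 / 428.2 = 0.03826 m/day.
Q = K_eq · A · (Δh/L) = 0.03826 × 676 × (3.37/16.38) = 5.321 m³/day.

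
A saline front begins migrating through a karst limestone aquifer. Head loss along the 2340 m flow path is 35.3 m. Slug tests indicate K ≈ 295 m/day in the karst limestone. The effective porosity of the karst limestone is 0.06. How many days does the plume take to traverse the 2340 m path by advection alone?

31.5

Hydraulic gradient i = Δh / L = 35.3 / 2340 = 0.01509.
Darcy flux q = K · i = 295.0 × 0.01509 = 4.450 m/day.
Seepage velocity v = q / n_e = 4.450 / 0.06 = 74.17 m/day.
Travel time t = L / v = 2340 / 74.17 = 31.55 days.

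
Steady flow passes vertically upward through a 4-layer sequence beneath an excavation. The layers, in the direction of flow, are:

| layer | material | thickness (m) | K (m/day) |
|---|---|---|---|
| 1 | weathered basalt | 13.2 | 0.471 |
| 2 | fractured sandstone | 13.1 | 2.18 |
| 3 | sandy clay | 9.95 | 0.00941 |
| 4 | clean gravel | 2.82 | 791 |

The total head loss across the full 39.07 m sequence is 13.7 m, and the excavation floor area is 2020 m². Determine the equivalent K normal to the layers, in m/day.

Flow is perpendicular to layering, so the layers act in series and the equivalent K is the thickness-weighted harmonic mean.
Total thickness L = 13.2 + 13.1 + 9.95 + 2.82 = 39.07 m.
Σ(b_i/K_i) = 13.2/0.471 + 13.1/2.18 + 9.95/0.00941 + 2.82/791 = 1091 d.
K_eq = L / Σ(b_i/K_i) = 39.07 / 1091 = 0.03580 m/day.

0.0358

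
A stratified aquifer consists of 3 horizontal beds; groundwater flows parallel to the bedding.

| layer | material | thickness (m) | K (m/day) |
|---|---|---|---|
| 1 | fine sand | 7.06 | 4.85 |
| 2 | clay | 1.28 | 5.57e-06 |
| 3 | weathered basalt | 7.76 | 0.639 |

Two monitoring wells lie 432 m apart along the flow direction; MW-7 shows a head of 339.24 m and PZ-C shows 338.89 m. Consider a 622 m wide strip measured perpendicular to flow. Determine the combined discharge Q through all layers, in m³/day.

19.8

Flow is parallel to layering, so each bed carries its own Darcy discharge and the transmissivities add.
Σ(K_i·b_i) = 4.85×7.06 + 5.57e-06×1.28 + 0.639×7.76 = 39.20 m²/day.
Hydraulic gradient i = (339.24 − 338.89) / 432 = 0.35 / 432 = 0.0008102.
Q = Σ(K_i·b_i) · W · i = 39.20 × 622 × 0.0008102 = 19.75 m³/day.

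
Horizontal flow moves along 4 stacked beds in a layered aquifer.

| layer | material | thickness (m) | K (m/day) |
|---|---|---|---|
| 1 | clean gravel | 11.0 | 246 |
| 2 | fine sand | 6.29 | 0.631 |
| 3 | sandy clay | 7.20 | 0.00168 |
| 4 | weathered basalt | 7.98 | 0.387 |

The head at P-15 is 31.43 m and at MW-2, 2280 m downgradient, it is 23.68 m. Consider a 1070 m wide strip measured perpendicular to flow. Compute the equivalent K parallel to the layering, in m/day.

83.6

Flow is parallel to layering, so each bed carries its own Darcy discharge and the transmissivities add.
Σ(K_i·b_i) = 246×11.0 + 0.631×6.29 + 0.00168×7.20 + 0.387×7.98 = 2713 m²/day.
Total thickness b = 32.47 m, so K_eq = Σ(K_i·b_i)/b = 83.56 m/day.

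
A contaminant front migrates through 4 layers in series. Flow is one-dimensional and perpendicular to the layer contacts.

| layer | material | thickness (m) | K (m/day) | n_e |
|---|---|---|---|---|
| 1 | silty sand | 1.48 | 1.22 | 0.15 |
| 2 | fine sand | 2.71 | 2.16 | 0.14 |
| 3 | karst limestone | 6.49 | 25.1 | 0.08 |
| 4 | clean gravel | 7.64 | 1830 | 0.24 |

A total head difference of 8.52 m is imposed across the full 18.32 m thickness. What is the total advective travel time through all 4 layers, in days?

0.947

With flow normal to the layers, continuity requires the same specific discharge q through every layer.
Σ(b_i/K_i) = 1.48/1.22 + 2.71/2.16 + 6.49/25.1 + 7.64/1830 = 2.730 d.
q = Δh / Σ(b_i/K_i) = 8.52 / 2.730 = 3.120 m/day.
In each layer the seepage velocity is v_i = q/n_i, so the layer transit time is t_i = b_i·n_i / q:
  layer 1 (silty sand): t_1 = 1.48 × 0.15 / 3.120 = 0.07115 d
  layer 2 (fine sand): t_2 = 2.71 × 0.14 / 3.120 = 0.1216 d
  layer 3 (karst limestone): t_3 = 6.49 × 0.08 / 3.120 = 0.1664 d
  layer 4 (clean gravel): t_4 = 7.64 × 0.24 / 3.120 = 0.5876 d
Total t = Σ t_i = 0.9468 days.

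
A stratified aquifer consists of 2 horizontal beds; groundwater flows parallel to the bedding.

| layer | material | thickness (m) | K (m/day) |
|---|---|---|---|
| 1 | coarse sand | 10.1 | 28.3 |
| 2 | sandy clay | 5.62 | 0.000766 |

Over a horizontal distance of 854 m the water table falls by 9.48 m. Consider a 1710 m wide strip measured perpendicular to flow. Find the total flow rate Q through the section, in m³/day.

Flow is parallel to layering, so each bed carries its own Darcy discharge and the transmissivities add.
Σ(K_i·b_i) = 28.3×10.1 + 0.000766×5.62 = 285.8 m²/day.
Hydraulic gradient i = Δh / L = 9.48 / 854 = 0.01110.
Q = Σ(K_i·b_i) · W · i = 285.8 × 1710 × 0.01110 = 5426 m³/day.

5430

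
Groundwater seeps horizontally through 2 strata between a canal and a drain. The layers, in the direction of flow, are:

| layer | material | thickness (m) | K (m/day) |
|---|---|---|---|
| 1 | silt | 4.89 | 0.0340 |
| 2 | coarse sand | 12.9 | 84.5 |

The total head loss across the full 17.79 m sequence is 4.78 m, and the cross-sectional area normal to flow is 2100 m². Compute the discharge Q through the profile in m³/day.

Flow is perpendicular to layering, so the layers act in series and the equivalent K is the thickness-weighted harmonic mean.
Total thickness L = 4.89 + 12.9 = 17.79 m.
Σ(b_i/K_i) = 4.89/0.0340 + 12.9/84.5 = 144.0 d.
K_eq = L / Σ(b_i/K_i) = 17.79 / 144.0 = 0.1236 m/day.
Q = K_eq · A · (Δh/L) = 0.1236 × 2100 × (4.78/17.79) = 69.72 m³/day.

69.7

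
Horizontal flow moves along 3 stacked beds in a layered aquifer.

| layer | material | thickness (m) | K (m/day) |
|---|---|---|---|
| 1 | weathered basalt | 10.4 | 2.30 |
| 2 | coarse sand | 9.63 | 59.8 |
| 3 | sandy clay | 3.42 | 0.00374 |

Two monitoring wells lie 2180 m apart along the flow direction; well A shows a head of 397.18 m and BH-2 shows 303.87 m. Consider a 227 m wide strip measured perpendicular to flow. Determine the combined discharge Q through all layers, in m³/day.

Flow is parallel to layering, so each bed carries its own Darcy discharge and the transmissivities add.
Σ(K_i·b_i) = 2.30×10.4 + 59.8×9.63 + 0.00374×3.42 = 599.8 m²/day.
Hydraulic gradient i = (397.18 − 303.87) / 2180 = 93.31 / 2180 = 0.04280.
Q = Σ(K_i·b_i) · W · i = 599.8 × 227 × 0.04280 = 5828 m³/day.

5830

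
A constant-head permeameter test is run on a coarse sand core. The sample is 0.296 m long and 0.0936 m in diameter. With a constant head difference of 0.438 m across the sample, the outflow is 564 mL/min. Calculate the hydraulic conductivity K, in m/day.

79.8

Cross-sectional area A = π·(d/2)² = π × (0.0936/2)² = 0.006881 m².
Convert discharge: 564 mL/min = 9.400e-06 m³/s.
Darcy's law rearranged: K = Q·L / (A·Δh) = 9.400e-06 × 0.296 / (0.006881 × 0.438) = 0.0009232 m/s = 79.77 m/day.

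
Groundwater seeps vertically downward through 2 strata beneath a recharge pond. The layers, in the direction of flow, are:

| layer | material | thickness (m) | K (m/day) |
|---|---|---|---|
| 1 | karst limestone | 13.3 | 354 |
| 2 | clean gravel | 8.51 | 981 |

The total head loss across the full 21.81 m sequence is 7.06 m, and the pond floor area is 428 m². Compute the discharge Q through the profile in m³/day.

65300

Flow is perpendicular to layering, so the layers act in series and the equivalent K is the thickness-weighted harmonic mean.
Total thickness L = 13.3 + 8.51 = 21.81 m.
Σ(b_i/K_i) = 13.3/354 + 8.51/981 = 0.04625 d.
K_eq = L / Σ(b_i/K_i) = 21.81 / 0.04625 = 471.6 m/day.
Q = K_eq · A · (Δh/L) = 471.6 × 428 × (7.06/21.81) = 65340 m³/day.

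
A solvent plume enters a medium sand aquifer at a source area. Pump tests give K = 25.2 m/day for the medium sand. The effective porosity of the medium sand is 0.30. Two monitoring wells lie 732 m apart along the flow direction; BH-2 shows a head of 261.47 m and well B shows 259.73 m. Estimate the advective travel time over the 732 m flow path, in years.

10.0

Hydraulic gradient i = (261.47 − 259.73) / 732 = 1.74 / 732 = 0.002377.
Darcy flux q = K · i = 25.20 × 0.002377 = 0.05990 m/day.
Seepage velocity v = q / n_e = 0.05990 / 0.30 = 0.1997 m/day.
Travel time t = L / v = 732 / 0.1997 = 3666 days = 10.04 years.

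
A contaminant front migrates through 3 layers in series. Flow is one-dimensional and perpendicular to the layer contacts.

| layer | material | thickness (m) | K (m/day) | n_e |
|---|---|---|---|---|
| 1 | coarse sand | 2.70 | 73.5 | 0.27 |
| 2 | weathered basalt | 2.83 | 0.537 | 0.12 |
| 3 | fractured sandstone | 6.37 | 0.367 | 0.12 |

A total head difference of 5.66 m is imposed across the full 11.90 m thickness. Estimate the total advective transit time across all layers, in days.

7.34

With flow normal to the layers, continuity requires the same specific discharge q through every layer.
Σ(b_i/K_i) = 2.70/73.5 + 2.83/0.537 + 6.37/0.367 = 22.66 d.
q = Δh / Σ(b_i/K_i) = 5.66 / 22.66 = 0.2497 m/day.
In each layer the seepage velocity is v_i = q/n_i, so the layer transit time is t_i = b_i·n_i / q:
  layer 1 (coarse sand): t_1 = 2.70 × 0.27 / 0.2497 = 2.919 d
  layer 2 (weathered basalt): t_2 = 2.83 × 0.12 / 0.2497 = 1.360 d
  layer 3 (fractured sandstone): t_3 = 6.37 × 0.12 / 0.2497 = 3.061 d
Total t = Σ t_i = 7.340 days.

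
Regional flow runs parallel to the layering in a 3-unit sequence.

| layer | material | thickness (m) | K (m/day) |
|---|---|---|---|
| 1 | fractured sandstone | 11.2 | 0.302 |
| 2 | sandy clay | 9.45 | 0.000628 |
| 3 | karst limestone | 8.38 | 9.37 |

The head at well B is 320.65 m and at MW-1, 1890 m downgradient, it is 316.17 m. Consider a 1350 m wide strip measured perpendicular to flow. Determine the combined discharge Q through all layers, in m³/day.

Flow is parallel to layering, so each bed carries its own Darcy discharge and the transmissivities add.
Σ(K_i·b_i) = 0.302×11.2 + 0.000628×9.45 + 9.37×8.38 = 81.91 m²/day.
Hydraulic gradient i = (320.65 − 316.17) / 1890 = 4.48 / 1890 = 0.002370.
Q = Σ(K_i·b_i) · W · i = 81.91 × 1350 × 0.002370 = 262.1 m³/day.

262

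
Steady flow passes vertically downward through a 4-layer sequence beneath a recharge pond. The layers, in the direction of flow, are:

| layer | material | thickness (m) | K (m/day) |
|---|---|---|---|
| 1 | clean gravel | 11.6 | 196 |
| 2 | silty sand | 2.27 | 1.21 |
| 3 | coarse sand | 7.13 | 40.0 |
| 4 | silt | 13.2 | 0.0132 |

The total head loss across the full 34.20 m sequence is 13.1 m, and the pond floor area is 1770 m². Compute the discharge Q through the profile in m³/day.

23.1

Flow is perpendicular to layering, so the layers act in series and the equivalent K is the thickness-weighted harmonic mean.
Total thickness L = 11.6 + 2.27 + 7.13 + 13.2 = 34.20 m.
Σ(b_i/K_i) = 11.6/196 + 2.27/1.21 + 7.13/40.0 + 13.2/0.0132 = 1002 d.
K_eq = L / Σ(b_i/K_i) = 34.20 / 1002 = 0.03413 m/day.
Q = K_eq · A · (Δh/L) = 0.03413 × 1770 × (13.1/34.20) = 23.14 m³/day.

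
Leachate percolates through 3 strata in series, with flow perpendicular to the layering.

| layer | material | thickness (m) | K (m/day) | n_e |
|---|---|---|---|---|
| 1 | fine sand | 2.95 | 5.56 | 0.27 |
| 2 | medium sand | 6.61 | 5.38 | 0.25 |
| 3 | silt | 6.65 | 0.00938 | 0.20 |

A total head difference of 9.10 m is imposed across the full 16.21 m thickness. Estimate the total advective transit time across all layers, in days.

With flow normal to the layers, continuity requires the same specific discharge q through every layer.
Σ(b_i/K_i) = 2.95/5.56 + 6.61/5.38 + 6.65/0.00938 = 710.7 d.
q = Δh / Σ(b_i/K_i) = 9.10 / 710.7 = 0.01280 m/day.
In each layer the seepage velocity is v_i = q/n_i, so the layer transit time is t_i = b_i·n_i / q:
  layer 1 (fine sand): t_1 = 2.95 × 0.27 / 0.01280 = 62.21 d
  layer 2 (medium sand): t_2 = 6.61 × 0.25 / 0.01280 = 129.1 d
  layer 3 (silt): t_3 = 6.65 × 0.20 / 0.01280 = 103.9 d
Total t = Σ t_i = 295.1 days.

295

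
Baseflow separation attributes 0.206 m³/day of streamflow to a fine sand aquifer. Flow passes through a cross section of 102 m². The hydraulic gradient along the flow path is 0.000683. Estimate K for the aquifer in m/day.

2.96

Hydraulic gradient i = 0.000683.
From Q = K·A·i, K = Q / (A·i) = 0.206 / (102.0 × 0.0006830) = 2.957 m/day.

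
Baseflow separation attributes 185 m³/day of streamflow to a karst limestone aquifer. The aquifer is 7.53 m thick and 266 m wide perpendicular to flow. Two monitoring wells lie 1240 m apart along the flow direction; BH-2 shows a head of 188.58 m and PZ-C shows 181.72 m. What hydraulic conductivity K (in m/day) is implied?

16.7

Cross-sectional area A = 266 × 7.53 = 2003 m².
Hydraulic gradient i = (188.58 − 181.72) / 1240 = 6.86 / 1240 = 0.005532.
From Q = K·A·i, K = Q / (A·i) = 185 / (2003 × 0.005532) = 16.70 m/day.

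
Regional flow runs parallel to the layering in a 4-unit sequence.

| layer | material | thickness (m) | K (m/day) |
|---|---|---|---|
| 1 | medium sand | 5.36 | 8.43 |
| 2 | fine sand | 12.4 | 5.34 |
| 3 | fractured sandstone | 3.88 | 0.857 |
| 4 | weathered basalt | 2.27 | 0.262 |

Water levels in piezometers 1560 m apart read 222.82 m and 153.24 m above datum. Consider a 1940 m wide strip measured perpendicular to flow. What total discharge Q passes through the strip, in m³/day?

Flow is parallel to layering, so each bed carries its own Darcy discharge and the transmissivities add.
Σ(K_i·b_i) = 8.43×5.36 + 5.34×12.4 + 0.857×3.88 + 0.262×2.27 = 115.3 m²/day.
Hydraulic gradient i = (222.82 − 153.24) / 1560 = 69.58 / 1560 = 0.04460.
Q = Σ(K_i·b_i) · W · i = 115.3 × 1940 × 0.04460 = 9979 m³/day.

9980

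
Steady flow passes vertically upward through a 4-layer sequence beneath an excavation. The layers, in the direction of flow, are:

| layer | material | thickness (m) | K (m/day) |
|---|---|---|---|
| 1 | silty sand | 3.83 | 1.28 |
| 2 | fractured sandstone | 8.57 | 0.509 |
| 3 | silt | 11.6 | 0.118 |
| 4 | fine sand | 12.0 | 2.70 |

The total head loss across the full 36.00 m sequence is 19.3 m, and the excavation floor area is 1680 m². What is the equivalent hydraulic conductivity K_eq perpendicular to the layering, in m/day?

Flow is perpendicular to layering, so the layers act in series and the equivalent K is the thickness-weighted harmonic mean.
Total thickness L = 3.83 + 8.57 + 11.6 + 12.0 = 36.00 m.
Σ(b_i/K_i) = 3.83/1.28 + 8.57/0.509 + 11.6/0.118 + 12.0/2.70 = 122.6 d.
K_eq = L / Σ(b_i/K_i) = 36.00 / 122.6 = 0.2937 m/day.

0.294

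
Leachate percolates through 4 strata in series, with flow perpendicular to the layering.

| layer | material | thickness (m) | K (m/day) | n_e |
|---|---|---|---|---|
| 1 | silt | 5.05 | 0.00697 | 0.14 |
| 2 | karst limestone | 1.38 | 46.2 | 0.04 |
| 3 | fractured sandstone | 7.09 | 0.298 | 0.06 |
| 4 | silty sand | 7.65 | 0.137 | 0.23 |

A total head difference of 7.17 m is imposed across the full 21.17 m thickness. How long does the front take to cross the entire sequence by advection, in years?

With flow normal to the layers, continuity requires the same specific discharge q through every layer.
Σ(b_i/K_i) = 5.05/0.00697 + 1.38/46.2 + 7.09/0.298 + 7.65/0.137 = 804.2 d.
q = Δh / Σ(b_i/K_i) = 7.17 / 804.2 = 0.008916 m/day.
In each layer the seepage velocity is v_i = q/n_i, so the layer transit time is t_i = b_i·n_i / q:
  layer 1 (silt): t_1 = 5.05 × 0.14 / 0.008916 = 79.30 d
  layer 2 (karst limestone): t_2 = 1.38 × 0.04 / 0.008916 = 6.191 d
  layer 3 (fractured sandstone): t_3 = 7.09 × 0.06 / 0.008916 = 47.71 d
  layer 4 (silty sand): t_4 = 7.65 × 0.23 / 0.008916 = 197.3 d
Total t = Σ t_i = 330.5 days = 0.9050 years.

0.905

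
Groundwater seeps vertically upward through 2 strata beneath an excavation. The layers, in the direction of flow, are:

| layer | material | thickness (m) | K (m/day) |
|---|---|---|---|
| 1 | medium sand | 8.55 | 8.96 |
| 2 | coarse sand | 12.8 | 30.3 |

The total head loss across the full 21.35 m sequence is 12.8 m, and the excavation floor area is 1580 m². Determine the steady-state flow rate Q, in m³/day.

Flow is perpendicular to layering, so the layers act in series and the equivalent K is the thickness-weighted harmonic mean.
Total thickness L = 8.55 + 12.8 = 21.35 m.
Σ(b_i/K_i) = 8.55/8.96 + 12.8/30.3 = 1.377 d.
K_eq = L / Σ(b_i/K_i) = 21.35 / 1.377 = 15.51 m/day.
Q = K_eq · A · (Δh/L) = 15.51 × 1580 × (12.8/21.35) = 14690 m³/day.

14700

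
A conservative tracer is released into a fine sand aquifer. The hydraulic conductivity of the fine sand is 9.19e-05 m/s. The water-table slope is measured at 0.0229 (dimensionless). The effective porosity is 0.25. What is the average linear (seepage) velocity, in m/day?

0.727

Convert K: 9.19e-05 m/s × 86400 = 7.940 m/day.
Hydraulic gradient i = 0.0229.
Darcy flux q = K · i = 7.940 × 0.02290 = 0.1818 m/day.
Seepage velocity v = q / n_e = 0.1818 / 0.25 = 0.7273 m/day.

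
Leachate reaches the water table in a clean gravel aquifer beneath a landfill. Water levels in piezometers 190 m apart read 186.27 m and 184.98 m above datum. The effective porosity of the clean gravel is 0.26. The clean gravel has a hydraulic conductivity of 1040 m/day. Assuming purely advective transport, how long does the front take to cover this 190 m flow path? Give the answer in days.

Hydraulic gradient i = (186.27 − 184.98) / 190 = 1.29 / 190 = 0.006789.
Darcy flux q = K · i = 1040 × 0.006789 = 7.061 m/day.
Seepage velocity v = q / n_e = 7.061 / 0.26 = 27.16 m/day.
Travel time t = L / v = 190 / 27.16 = 6.996 days.

7.00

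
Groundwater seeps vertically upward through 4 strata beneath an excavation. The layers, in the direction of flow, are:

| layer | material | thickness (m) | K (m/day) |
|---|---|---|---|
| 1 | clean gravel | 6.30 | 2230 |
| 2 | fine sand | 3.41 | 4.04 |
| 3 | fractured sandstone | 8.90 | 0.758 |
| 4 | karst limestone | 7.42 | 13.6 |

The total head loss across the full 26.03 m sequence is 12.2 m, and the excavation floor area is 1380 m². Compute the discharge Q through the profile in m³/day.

Flow is perpendicular to layering, so the layers act in series and the equivalent K is the thickness-weighted harmonic mean.
Total thickness L = 6.30 + 3.41 + 8.90 + 7.42 = 26.03 m.
Σ(b_i/K_i) = 6.30/2230 + 3.41/4.04 + 8.90/0.758 + 7.42/13.6 = 13.13 d.
K_eq = L / Σ(b_i/K_i) = 26.03 / 13.13 = 1.982 m/day.
Q = K_eq · A · (Δh/L) = 1.982 × 1380 × (12.2/26.03) = 1282 m³/day.

1280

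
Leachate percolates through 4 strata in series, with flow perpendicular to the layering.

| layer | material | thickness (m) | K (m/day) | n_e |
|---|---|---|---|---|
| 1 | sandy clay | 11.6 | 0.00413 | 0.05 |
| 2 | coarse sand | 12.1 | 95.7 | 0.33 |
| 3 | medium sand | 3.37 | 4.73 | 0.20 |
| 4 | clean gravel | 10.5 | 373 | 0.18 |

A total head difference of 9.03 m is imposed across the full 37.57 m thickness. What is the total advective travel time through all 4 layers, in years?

6.08

With flow normal to the layers, continuity requires the same specific discharge q through every layer.
Σ(b_i/K_i) = 11.6/0.00413 + 12.1/95.7 + 3.37/4.73 + 10.5/373 = 2810 d.
q = Δh / Σ(b_i/K_i) = 9.03 / 2810 = 0.003214 m/day.
In each layer the seepage velocity is v_i = q/n_i, so the layer transit time is t_i = b_i·n_i / q:
  layer 1 (sandy clay): t_1 = 11.6 × 0.05 / 0.003214 = 180.5 d
  layer 2 (coarse sand): t_2 = 12.1 × 0.33 / 0.003214 = 1242 d
  layer 3 (medium sand): t_3 = 3.37 × 0.20 / 0.003214 = 209.7 d
  layer 4 (clean gravel): t_4 = 10.5 × 0.18 / 0.003214 = 588.1 d
Total t = Σ t_i = 2221 days = 6.080 years.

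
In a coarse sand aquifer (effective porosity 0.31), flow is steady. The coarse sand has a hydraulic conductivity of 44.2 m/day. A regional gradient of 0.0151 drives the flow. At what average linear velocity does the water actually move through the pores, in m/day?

2.15

Hydraulic gradient i = 0.0151.
Darcy flux q = K · i = 44.20 × 0.01510 = 0.6674 m/day.
Seepage velocity v = q / n_e = 0.6674 / 0.31 = 2.153 m/day.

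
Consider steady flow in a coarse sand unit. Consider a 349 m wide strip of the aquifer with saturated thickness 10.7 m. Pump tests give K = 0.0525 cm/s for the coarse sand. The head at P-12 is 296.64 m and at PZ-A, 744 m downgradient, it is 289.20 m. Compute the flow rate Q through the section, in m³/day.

Convert K: 0.0525 cm/s × 864 = 45.36 m/day.
Cross-sectional area A = 349 × 10.7 = 3734 m².
Hydraulic gradient i = (296.64 − 289.20) / 744 = 7.44 / 744 = 0.01000.
Darcy's law: Q = K · A · i = 45.36 × 3734 × 0.01000 = 1694 m³/day.

1690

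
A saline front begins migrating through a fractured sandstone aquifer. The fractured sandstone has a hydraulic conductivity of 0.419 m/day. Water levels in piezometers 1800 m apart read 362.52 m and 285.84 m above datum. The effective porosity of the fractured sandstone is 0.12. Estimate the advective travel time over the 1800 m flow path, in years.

Hydraulic gradient i = (362.52 − 285.84) / 1800 = 76.68 / 1800 = 0.04260.
Darcy flux q = K · i = 0.4190 × 0.04260 = 0.01785 m/day.
Seepage velocity v = q / n_e = 0.01785 / 0.12 = 0.1487 m/day.
Travel time t = L / v = 1800 / 0.1487 = 12101 days = 33.13 years.

33.1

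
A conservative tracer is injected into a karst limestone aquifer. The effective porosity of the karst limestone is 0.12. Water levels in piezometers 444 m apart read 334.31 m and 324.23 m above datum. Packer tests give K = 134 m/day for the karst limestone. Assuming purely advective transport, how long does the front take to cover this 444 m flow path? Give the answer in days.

Hydraulic gradient i = (334.31 − 324.23) / 444 = 10.08 / 444 = 0.02270.
Darcy flux q = K · i = 134.0 × 0.02270 = 3.042 m/day.
Seepage velocity v = q / n_e = 3.042 / 0.12 = 25.35 m/day.
Travel time t = L / v = 444 / 25.35 = 17.51 days.

17.5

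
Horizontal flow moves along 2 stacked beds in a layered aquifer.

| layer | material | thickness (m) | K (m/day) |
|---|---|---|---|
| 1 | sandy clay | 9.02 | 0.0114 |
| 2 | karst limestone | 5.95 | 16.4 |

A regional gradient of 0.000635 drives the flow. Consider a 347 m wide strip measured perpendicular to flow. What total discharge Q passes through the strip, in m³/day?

21.5

Flow is parallel to layering, so each bed carries its own Darcy discharge and the transmissivities add.
Σ(K_i·b_i) = 0.0114×9.02 + 16.4×5.95 = 97.68 m²/day.
Hydraulic gradient i = 0.000635.
Q = Σ(K_i·b_i) · W · i = 97.68 × 347 × 0.0006350 = 21.52 m³/day.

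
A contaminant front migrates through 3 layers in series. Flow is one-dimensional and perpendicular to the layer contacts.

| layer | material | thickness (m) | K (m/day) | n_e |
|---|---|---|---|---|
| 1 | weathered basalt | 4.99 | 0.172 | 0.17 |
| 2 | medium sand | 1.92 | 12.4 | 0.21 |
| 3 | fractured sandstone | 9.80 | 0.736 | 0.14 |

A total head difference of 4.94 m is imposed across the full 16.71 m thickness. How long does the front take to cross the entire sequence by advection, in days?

22.6

With flow normal to the layers, continuity requires the same specific discharge q through every layer.
Σ(b_i/K_i) = 4.99/0.172 + 1.92/12.4 + 9.80/0.736 = 42.48 d.
q = Δh / Σ(b_i/K_i) = 4.94 / 42.48 = 0.1163 m/day.
In each layer the seepage velocity is v_i = q/n_i, so the layer transit time is t_i = b_i·n_i / q:
  layer 1 (weathered basalt): t_1 = 4.99 × 0.17 / 0.1163 = 7.295 d
  layer 2 (medium sand): t_2 = 1.92 × 0.21 / 0.1163 = 3.467 d
  layer 3 (fractured sandstone): t_3 = 9.80 × 0.14 / 0.1163 = 11.80 d
Total t = Σ t_i = 22.56 days.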